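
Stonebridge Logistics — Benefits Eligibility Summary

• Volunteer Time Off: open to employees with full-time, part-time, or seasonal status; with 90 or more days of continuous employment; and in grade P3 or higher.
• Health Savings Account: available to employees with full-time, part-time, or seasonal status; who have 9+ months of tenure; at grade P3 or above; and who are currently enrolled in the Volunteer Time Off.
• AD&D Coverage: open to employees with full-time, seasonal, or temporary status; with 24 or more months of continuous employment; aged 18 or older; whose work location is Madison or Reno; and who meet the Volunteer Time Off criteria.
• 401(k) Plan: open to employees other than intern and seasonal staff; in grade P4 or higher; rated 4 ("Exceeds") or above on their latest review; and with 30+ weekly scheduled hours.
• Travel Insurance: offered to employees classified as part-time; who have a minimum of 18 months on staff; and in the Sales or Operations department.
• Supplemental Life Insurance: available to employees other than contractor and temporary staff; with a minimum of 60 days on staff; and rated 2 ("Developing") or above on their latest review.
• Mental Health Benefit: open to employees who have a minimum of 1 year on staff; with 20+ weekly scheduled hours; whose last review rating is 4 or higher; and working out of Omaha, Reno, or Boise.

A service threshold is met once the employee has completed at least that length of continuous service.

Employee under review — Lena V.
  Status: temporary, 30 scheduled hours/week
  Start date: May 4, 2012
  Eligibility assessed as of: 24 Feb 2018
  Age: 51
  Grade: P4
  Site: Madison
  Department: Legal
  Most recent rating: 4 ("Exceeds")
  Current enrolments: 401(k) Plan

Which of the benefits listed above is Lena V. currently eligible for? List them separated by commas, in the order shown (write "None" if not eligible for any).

401(k) Plan

Service from May 4, 2012 to 24 Feb 2018: 2122 days.
Volunteer Time Off — status temporary ✗ (requires full-time, part-time, or seasonal) → not eligible.
Health Savings Account — status temporary ✗ (requires full-time, part-time, or seasonal) → not eligible.
AD&D Coverage — status temporary ✓; service 2122 days ≥ 24 months (≈720 days) ✓; age 51 ≥ 18 ✓; site Madison ✓; not eligible for Volunteer Time Off ✗ → not eligible.
401(k) Plan — status temporary ✓ (not excluded); grade P4 ≥ P4 ✓; rating 4 ≥ 4 ✓; 30 hrs/wk ≥ 30 ✓ → eligible.
Travel Insurance — status temporary ✗ (requires part-time) → not eligible.
Supplemental Life Insurance — status temporary ✗ (excluded) → not eligible.
Mental Health Benefit — service 2122 days ≥ 1 year (≈365 days) ✓; 30 hrs/wk ≥ 20 ✓; rating 4 ≥ 4 ✓; site Madison ✗ (not Omaha, Reno, or Boise) → not eligible.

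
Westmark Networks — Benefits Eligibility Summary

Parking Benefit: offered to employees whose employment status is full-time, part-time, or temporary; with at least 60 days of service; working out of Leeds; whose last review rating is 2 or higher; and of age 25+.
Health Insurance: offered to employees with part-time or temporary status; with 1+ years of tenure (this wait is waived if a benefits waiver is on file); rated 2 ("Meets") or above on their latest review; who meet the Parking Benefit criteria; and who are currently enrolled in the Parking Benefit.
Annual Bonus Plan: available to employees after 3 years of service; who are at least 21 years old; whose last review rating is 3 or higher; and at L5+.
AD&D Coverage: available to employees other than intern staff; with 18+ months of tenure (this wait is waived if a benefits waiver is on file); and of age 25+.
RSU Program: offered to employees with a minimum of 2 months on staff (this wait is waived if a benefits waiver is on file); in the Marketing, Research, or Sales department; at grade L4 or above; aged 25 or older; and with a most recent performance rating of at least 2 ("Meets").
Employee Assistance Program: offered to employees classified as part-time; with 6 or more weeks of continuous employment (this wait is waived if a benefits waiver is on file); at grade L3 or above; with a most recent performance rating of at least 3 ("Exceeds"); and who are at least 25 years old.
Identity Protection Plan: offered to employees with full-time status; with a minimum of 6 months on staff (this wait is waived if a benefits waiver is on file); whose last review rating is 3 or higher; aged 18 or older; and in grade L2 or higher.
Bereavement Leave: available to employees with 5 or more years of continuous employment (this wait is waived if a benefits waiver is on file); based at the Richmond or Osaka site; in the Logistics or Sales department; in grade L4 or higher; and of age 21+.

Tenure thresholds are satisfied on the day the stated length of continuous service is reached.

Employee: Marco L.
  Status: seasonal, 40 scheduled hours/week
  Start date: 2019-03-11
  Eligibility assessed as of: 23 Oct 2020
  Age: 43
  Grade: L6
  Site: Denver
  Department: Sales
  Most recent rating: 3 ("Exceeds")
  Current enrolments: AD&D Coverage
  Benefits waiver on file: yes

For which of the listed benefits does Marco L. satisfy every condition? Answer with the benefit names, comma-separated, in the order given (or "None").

Service from 2019-03-11 to 23 Oct 2020: 592 days.
Parking Benefit — status seasonal ✗ (requires full-time, part-time, or temporary) → not eligible.
Health Insurance — status seasonal ✗ (requires part-time or temporary) → not eligible.
Annual Bonus Plan — service 592 days < 3 years (≈1095 days) ✗ → not eligible.
AD&D Coverage — status seasonal ✓ (not excluded); benefits waiver on file ✓; age 43 ≥ 25 ✓ → eligible.
RSU Program — benefits waiver on file ✓; dept Sales ✓; grade L6 ≥ L4 ✓; age 43 ≥ 25 ✓; rating 3 ≥ 2 ✓ → eligible.
Employee Assistance Program — status seasonal ✗ (requires part-time) → not eligible.
Identity Protection Plan — status seasonal ✗ (requires full-time) → not eligible.
Bereavement Leave — benefits waiver on file ✓; site Denver ✗ (not Richmond or Osaka) → not eligible.

AD&D Coverage, RSU Program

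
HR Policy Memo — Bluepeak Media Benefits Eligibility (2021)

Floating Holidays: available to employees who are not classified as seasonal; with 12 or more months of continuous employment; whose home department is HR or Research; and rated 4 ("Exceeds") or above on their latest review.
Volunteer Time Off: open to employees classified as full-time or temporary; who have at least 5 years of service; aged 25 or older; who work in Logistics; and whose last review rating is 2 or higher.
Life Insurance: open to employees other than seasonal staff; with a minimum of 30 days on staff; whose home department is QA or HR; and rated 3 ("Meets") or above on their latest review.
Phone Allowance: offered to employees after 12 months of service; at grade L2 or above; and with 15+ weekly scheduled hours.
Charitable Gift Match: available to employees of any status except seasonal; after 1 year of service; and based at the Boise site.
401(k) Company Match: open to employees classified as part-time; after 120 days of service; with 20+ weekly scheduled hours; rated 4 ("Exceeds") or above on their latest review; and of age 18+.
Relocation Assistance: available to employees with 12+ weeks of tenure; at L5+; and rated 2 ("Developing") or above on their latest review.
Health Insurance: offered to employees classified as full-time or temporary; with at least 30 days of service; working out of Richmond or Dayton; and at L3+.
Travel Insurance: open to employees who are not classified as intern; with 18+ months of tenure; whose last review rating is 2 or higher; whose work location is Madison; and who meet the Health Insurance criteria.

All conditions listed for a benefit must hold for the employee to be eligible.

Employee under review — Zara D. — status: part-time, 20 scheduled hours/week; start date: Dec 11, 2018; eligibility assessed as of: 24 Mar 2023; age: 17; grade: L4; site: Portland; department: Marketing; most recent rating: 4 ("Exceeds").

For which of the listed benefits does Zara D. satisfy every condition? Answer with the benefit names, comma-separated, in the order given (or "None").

Phone Allowance

Service from Dec 11, 2018 to 24 Mar 2023: 1564 days.
Floating Holidays — status part-time ✓ (not excluded); service 1564 days ≥ 12 months (≈360 days) ✓; dept Marketing ✗ → not eligible.
Volunteer Time Off — status part-time ✗ (requires full-time or temporary) → not eligible.
Life Insurance — status part-time ✓ (not excluded); service 1564 days ≥ 30 days ✓; dept Marketing ✗ → not eligible.
Phone Allowance — service 1564 days ≥ 12 months (≈360 days) ✓; grade L4 ≥ L2 ✓; 20 hrs/wk ≥ 15 ✓ → eligible.
Charitable Gift Match — status part-time ✓ (not excluded); service 1564 days ≥ 1 year (≈365 days) ✓; site Portland ✗ (not Boise) → not eligible.
401(k) Company Match — status part-time ✓; service 1564 days ≥ 120 days ✓; 20 hrs/wk ≥ 20 ✓; rating 4 ≥ 4 ✓; age 17 < 18 ✗ → not eligible.
Relocation Assistance — service 1564 days ≥ 12 weeks (≈84 days) ✓; grade L4 < L5 ✗ → not eligible.
Health Insurance — status part-time ✗ (requires full-time or temporary) → not eligible.
Travel Insurance — status part-time ✓ (not excluded); service 1564 days ≥ 18 months (≈540 days) ✓; rating 4 ≥ 2 ✓; site Portland ✗ (not Madison) → not eligible.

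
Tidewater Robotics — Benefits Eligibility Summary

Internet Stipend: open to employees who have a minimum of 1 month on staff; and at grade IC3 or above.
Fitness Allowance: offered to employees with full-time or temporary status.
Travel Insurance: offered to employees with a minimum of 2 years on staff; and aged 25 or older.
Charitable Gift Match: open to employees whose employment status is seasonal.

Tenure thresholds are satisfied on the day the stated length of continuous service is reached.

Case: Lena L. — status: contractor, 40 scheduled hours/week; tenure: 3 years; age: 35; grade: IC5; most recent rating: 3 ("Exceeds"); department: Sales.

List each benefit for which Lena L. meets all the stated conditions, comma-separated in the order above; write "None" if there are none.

Internet Stipend, Travel Insurance

Internet Stipend — service 3 years ≥ 1 month (≈30 days) ✓; grade IC5 ≥ IC3 ✓ → eligible.
Fitness Allowance — status contractor ✗ (requires full-time or temporary) → not eligible.
Travel Insurance — service 3 years ≥ 2 years ✓; age 35 ≥ 25 ✓ → eligible.
Charitable Gift Match — status contractor ✗ (requires seasonal) → not eligible.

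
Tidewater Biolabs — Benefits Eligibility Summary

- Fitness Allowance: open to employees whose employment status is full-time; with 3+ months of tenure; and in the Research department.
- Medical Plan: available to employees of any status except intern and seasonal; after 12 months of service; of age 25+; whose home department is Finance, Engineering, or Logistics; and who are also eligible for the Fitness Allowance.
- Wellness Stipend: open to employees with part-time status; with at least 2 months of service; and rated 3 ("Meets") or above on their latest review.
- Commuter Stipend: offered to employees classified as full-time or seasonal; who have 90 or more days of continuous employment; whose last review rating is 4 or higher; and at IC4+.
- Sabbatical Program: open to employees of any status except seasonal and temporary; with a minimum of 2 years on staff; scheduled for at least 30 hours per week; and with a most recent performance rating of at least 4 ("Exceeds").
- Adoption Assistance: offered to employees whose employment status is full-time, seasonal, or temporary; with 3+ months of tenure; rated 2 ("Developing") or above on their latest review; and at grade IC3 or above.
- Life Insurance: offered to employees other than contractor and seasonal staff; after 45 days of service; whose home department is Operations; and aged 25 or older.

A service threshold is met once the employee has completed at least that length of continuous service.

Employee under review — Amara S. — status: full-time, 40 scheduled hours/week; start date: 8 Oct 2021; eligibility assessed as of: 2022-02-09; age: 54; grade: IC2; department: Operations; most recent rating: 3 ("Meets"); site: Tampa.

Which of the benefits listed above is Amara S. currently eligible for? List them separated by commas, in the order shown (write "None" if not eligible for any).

Service from 8 Oct 2021 to 2022-02-09: 124 days.
Fitness Allowance — status full-time ✓; service 124 days ≥ 3 months (≈90 days) ✓; dept Operations ✗ → not eligible.
Medical Plan — status full-time ✓ (not excluded); service 124 days < 12 months (≈360 days) ✗ → not eligible.
Wellness Stipend — status full-time ✗ (requires part-time) → not eligible.
Commuter Stipend — status full-time ✓; service 124 days ≥ 90 days ✓; rating 3 < 4 ✗ → not eligible.
Sabbatical Program — status full-time ✓ (not excluded); service 124 days < 2 years (≈730 days) ✗ → not eligible.
Adoption Assistance — status full-time ✓; service 124 days ≥ 3 months (≈90 days) ✓; rating 3 ≥ 2 ✓; grade IC2 < IC3 ✗ → not eligible.
Life Insurance — status full-time ✓ (not excluded); service 124 days ≥ 45 days ✓; dept Operations ✓; age 54 ≥ 25 ✓ → eligible.

Life Insurance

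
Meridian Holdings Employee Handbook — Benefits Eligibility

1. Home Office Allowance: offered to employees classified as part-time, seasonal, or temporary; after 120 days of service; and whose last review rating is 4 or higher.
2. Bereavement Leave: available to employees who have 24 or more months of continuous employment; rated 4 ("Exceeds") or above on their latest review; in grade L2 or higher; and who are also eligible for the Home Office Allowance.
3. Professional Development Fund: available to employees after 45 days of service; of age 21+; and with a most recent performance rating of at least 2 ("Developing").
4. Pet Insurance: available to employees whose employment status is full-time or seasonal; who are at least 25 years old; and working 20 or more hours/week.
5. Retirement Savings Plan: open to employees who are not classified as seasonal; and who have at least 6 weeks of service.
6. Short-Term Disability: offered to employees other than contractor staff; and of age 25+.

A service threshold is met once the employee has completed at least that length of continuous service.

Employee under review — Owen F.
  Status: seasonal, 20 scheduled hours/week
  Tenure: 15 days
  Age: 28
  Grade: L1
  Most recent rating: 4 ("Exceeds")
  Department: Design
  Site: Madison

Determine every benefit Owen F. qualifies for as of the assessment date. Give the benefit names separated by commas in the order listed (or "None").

Pet Insurance, Short-Term Disability

Home Office Allowance — status seasonal ✓; service 15 days < 120 days ✗ → not eligible.
Bereavement Leave — service 15 days < 24 months (≈720 days) ✗ → not eligible.
Professional Development Fund — service 15 days < 45 days ✗ → not eligible.
Pet Insurance — status seasonal ✓; age 28 ≥ 25 ✓; 20 hrs/wk ≥ 20 ✓ → eligible.
Retirement Savings Plan — status seasonal ✗ (excluded) → not eligible.
Short-Term Disability — status seasonal ✓ (not excluded); age 28 ≥ 25 ✓ → eligible.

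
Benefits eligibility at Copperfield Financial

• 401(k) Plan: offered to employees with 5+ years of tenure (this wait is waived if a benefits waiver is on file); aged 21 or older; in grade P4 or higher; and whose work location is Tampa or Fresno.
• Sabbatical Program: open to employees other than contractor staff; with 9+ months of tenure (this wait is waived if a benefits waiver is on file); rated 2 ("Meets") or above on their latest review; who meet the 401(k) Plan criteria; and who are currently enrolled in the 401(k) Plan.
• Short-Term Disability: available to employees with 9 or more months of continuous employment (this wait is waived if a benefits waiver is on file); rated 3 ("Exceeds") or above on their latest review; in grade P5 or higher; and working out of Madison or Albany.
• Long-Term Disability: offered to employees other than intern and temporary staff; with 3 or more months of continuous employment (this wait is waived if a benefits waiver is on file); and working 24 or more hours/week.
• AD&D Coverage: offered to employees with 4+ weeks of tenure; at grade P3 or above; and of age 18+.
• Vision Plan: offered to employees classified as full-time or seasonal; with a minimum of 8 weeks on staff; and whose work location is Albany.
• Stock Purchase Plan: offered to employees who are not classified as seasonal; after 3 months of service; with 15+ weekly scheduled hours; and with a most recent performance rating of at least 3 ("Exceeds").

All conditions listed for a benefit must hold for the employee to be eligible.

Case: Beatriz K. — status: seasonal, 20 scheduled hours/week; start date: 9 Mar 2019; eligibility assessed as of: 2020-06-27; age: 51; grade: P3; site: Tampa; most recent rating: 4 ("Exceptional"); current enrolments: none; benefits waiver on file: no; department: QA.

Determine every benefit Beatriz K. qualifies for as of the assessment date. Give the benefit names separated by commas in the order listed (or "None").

Service from 9 Mar 2019 to 2020-06-27: 476 days.
401(k) Plan — no waiver, service 476 days < 5 years (≈1825 days) ✗ → not eligible.
Sabbatical Program — status seasonal ✓ (not excluded); no waiver, service 476 days ≥ 9 months (≈270 days) ✓; rating 4 ≥ 2 ✓; not eligible for 401(k) Plan ✗ → not eligible.
Short-Term Disability — no waiver, service 476 days ≥ 9 months (≈270 days) ✓; rating 4 ≥ 3 ✓; grade P3 < P5 ✗ → not eligible.
Long-Term Disability — status seasonal ✓ (not excluded); no waiver, service 476 days ≥ 3 months (≈90 days) ✓; 20 hrs/wk < 24 ✗ → not eligible.
AD&D Coverage — service 476 days ≥ 4 weeks (≈28 days) ✓; grade P3 ≥ P3 ✓; age 51 ≥ 18 ✓ → eligible.
Vision Plan — status seasonal ✓; service 476 days ≥ 8 weeks (≈56 days) ✓; site Tampa ✗ (not Albany) → not eligible.
Stock Purchase Plan — status seasonal ✗ (excluded) → not eligible.

AD&D Coverage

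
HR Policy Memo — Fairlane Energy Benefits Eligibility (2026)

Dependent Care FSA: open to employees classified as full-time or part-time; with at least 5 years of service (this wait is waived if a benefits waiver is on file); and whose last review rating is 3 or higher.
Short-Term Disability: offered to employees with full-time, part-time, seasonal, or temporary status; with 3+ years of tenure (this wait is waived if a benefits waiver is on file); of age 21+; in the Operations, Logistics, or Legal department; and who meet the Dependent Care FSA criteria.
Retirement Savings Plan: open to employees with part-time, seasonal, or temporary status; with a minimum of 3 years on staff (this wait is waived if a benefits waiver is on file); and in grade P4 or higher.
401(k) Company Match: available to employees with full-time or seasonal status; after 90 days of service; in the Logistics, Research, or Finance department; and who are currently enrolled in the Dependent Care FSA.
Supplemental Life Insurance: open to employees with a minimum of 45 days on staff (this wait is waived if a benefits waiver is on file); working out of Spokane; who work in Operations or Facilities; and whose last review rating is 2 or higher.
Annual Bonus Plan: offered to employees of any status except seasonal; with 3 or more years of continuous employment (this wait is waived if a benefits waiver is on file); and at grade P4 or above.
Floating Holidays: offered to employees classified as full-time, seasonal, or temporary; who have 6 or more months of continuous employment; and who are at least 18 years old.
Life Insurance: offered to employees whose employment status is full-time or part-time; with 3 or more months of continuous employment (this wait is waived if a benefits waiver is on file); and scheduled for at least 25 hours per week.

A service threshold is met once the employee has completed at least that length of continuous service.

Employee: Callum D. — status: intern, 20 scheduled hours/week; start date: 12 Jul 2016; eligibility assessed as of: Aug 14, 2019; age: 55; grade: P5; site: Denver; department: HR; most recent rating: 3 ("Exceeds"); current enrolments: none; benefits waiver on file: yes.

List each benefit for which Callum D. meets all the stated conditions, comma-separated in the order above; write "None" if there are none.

Service from 12 Jul 2016 to Aug 14, 2019: 1128 days.
Dependent Care FSA — status intern ✗ (requires full-time or part-time) → not eligible.
Short-Term Disability — status intern ✗ (requires full-time, part-time, seasonal, or temporary) → not eligible.
Retirement Savings Plan — status intern ✗ (requires part-time, seasonal, or temporary) → not eligible.
401(k) Company Match — status intern ✗ (requires full-time or seasonal) → not eligible.
Supplemental Life Insurance — benefits waiver on file ✓; site Denver ✗ (not Spokane) → not eligible.
Annual Bonus Plan — status intern ✓ (not excluded); benefits waiver on file ✓; grade P5 ≥ P4 ✓ → eligible.
Floating Holidays — status intern ✗ (requires full-time, seasonal, or temporary) → not eligible.
Life Insurance — status intern ✗ (requires full-time or part-time) → not eligible.

Annual Bonus Plan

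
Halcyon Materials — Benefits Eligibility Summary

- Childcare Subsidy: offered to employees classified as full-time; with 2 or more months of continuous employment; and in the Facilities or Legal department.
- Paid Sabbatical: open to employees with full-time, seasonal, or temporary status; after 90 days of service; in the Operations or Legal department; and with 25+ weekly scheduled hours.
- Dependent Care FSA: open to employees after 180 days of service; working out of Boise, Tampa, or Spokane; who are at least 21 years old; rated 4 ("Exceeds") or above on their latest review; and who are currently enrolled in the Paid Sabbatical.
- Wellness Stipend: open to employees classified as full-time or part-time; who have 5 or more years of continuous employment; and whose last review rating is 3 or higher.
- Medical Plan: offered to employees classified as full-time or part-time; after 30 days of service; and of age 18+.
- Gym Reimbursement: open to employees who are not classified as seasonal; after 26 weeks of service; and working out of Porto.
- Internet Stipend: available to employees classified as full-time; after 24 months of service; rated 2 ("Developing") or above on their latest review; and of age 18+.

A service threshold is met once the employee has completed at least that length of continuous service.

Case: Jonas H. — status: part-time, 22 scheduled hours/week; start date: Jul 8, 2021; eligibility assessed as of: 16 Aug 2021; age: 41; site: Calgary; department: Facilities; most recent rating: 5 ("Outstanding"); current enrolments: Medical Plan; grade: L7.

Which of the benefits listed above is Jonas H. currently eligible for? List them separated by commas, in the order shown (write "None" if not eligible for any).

Service from Jul 8, 2021 to 16 Aug 2021: 39 days.
Childcare Subsidy — status part-time ✗ (requires full-time) → not eligible.
Paid Sabbatical — status part-time ✗ (requires full-time, seasonal, or temporary) → not eligible.
Dependent Care FSA — service 39 days < 180 days ✗ → not eligible.
Wellness Stipend — status part-time ✓; service 39 days < 5 years (≈1825 days) ✗ → not eligible.
Medical Plan — status part-time ✓; service 39 days ≥ 30 days ✓; age 41 ≥ 18 ✓ → eligible.
Gym Reimbursement — status part-time ✓ (not excluded); service 39 days < 26 weeks (≈182 days) ✗ → not eligible.
Internet Stipend — status part-time ✗ (requires full-time) → not eligible.

Medical Plan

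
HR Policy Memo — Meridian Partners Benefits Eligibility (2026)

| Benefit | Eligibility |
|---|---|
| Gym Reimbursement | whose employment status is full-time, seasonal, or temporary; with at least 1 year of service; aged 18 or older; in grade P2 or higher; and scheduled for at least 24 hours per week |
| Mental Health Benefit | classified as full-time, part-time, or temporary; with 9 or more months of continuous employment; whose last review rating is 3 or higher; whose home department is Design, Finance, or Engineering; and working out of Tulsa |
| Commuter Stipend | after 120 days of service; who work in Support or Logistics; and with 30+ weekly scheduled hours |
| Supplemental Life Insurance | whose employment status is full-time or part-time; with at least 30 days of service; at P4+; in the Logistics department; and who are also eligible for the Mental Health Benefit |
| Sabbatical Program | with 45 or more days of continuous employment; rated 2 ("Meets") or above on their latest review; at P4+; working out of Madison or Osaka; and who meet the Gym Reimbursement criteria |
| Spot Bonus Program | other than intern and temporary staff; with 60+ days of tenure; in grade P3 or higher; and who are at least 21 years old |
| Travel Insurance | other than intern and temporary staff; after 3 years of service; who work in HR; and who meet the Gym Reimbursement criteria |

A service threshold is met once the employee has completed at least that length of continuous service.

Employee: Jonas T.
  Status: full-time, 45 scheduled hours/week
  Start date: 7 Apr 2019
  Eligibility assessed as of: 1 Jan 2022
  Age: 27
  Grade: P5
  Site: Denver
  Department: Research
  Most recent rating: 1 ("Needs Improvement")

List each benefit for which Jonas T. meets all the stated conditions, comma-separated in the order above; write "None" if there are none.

Service from 7 Apr 2019 to 1 Jan 2022: 1000 days.
Gym Reimbursement — status full-time ✓; service 1000 days ≥ 1 year (≈365 days) ✓; age 27 ≥ 18 ✓; grade P5 ≥ P2 ✓; 45 hrs/wk ≥ 24 ✓ → eligible.
Mental Health Benefit — status full-time ✓; service 1000 days ≥ 9 months (≈270 days) ✓; rating 1 < 3 ✗ → not eligible.
Commuter Stipend — service 1000 days ≥ 120 days ✓; dept Research ✗ → not eligible.
Supplemental Life Insurance — status full-time ✓; service 1000 days ≥ 30 days ✓; grade P5 ≥ P4 ✓; dept Research ✗ → not eligible.
Sabbatical Program — service 1000 days ≥ 45 days ✓; rating 1 < 2 ✗ → not eligible.
Spot Bonus Program — status full-time ✓ (not excluded); service 1000 days ≥ 60 days ✓; grade P5 ≥ P3 ✓; age 27 ≥ 21 ✓ → eligible.
Travel Insurance — status full-time ✓ (not excluded); service 1000 days < 3 years (≈1095 days) ✗ → not eligible.

Gym Reimbursement, Spot Bonus Program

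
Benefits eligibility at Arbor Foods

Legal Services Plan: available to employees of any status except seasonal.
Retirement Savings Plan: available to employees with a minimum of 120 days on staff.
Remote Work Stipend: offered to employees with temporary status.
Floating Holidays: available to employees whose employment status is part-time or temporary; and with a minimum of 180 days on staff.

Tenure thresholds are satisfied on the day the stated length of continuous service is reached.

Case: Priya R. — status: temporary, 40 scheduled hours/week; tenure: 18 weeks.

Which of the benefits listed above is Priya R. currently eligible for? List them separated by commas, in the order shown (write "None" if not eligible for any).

Legal Services Plan — status temporary ✓ (not excluded) → eligible.
Retirement Savings Plan — service 18 weeks ≥ 120 days ✓ → eligible.
Remote Work Stipend — status temporary ✓ → eligible.
Floating Holidays — status temporary ✓; service 18 weeks < 180 days ✗ → not eligible.

Legal Services Plan, Retirement Savings Plan, Remote Work Stipend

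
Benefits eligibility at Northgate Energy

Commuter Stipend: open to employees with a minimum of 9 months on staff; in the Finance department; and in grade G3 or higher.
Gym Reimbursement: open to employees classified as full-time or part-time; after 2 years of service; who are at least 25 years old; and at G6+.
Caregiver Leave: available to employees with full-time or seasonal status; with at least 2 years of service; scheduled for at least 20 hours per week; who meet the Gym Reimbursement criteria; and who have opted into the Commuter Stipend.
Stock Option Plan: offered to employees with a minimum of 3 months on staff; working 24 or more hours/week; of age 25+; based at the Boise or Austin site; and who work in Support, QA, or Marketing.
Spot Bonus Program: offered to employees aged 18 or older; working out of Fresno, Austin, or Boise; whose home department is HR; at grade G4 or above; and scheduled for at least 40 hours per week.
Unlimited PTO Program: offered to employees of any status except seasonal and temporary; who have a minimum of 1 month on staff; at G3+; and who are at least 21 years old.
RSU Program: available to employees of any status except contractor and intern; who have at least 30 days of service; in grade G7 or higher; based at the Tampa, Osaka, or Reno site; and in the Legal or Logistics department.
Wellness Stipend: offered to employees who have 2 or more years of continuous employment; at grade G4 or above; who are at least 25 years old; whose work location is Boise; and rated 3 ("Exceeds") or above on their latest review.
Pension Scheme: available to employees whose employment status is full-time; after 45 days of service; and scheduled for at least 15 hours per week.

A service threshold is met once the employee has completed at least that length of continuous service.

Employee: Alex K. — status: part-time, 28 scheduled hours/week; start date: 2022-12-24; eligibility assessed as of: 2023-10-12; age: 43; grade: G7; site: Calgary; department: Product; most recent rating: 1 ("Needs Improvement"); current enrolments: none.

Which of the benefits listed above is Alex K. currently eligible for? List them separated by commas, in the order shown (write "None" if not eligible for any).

Unlimited PTO Program

Service from 2022-12-24 to 2023-10-12: 292 days.
Commuter Stipend — service 292 days ≥ 9 months (≈270 days) ✓; dept Product ✗ → not eligible.
Gym Reimbursement — status part-time ✓; service 292 days < 2 years (≈730 days) ✗ → not eligible.
Caregiver Leave — status part-time ✗ (requires full-time or seasonal) → not eligible.
Stock Option Plan — service 292 days ≥ 3 months (≈90 days) ✓; 28 hrs/wk ≥ 24 ✓; age 43 ≥ 25 ✓; site Calgary ✗ (not Boise or Austin) → not eligible.
Spot Bonus Program — age 43 ≥ 18 ✓; site Calgary ✗ (not Fresno, Austin, or Boise) → not eligible.
Unlimited PTO Program — status part-time ✓ (not excluded); service 292 days ≥ 1 month (≈30 days) ✓; grade G7 ≥ G3 ✓; age 43 ≥ 21 ✓ → eligible.
RSU Program — status part-time ✓ (not excluded); service 292 days ≥ 30 days ✓; grade G7 ≥ G7 ✓; site Calgary ✗ (not Tampa, Osaka, or Reno) → not eligible.
Wellness Stipend — service 292 days < 2 years (≈730 days) ✗ → not eligible.
Pension Scheme — status part-time ✗ (requires full-time) → not eligible.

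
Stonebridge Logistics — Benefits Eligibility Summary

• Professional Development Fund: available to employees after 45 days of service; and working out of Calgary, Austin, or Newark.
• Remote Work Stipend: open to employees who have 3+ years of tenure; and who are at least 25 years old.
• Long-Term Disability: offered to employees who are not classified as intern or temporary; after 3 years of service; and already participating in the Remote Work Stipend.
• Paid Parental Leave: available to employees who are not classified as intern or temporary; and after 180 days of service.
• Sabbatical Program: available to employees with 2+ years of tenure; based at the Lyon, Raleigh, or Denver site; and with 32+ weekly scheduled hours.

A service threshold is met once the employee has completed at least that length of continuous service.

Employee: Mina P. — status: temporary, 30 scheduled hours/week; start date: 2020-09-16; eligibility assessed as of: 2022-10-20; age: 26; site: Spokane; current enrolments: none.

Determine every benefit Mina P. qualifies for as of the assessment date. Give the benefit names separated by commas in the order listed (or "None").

None

Service from 2020-09-16 to 2022-10-20: 764 days.
Professional Development Fund — service 764 days ≥ 45 days ✓; site Spokane ✗ (not Calgary, Austin, or Newark) → not eligible.
Remote Work Stipend — service 764 days < 3 years (≈1095 days) ✗ → not eligible.
Long-Term Disability — status temporary ✗ (excluded) → not eligible.
Paid Parental Leave — status temporary ✗ (excluded) → not eligible.
Sabbatical Program — service 764 days ≥ 2 years (≈730 days) ✓; site Spokane ✗ (not Lyon, Raleigh, or Denver) → not eligible.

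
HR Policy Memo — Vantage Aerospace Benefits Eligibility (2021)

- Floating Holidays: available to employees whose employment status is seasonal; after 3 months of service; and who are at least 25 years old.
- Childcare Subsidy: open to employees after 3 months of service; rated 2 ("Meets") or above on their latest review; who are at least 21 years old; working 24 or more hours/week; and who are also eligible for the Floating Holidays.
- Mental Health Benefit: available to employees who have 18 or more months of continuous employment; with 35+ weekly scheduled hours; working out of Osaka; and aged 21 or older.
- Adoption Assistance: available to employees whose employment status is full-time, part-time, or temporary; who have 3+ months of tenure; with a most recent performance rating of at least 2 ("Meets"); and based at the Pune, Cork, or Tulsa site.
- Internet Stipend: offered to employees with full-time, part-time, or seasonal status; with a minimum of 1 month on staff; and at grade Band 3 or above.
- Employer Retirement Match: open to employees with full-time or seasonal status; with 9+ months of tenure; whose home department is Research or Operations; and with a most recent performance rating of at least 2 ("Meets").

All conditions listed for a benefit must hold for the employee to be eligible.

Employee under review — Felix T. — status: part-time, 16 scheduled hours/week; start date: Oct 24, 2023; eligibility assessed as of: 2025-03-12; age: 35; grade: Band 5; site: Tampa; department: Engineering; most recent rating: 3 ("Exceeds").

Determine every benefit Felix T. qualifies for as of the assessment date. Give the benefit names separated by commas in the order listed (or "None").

Service from Oct 24, 2023 to 2025-03-12: 505 days.
Floating Holidays — status part-time ✗ (requires seasonal) → not eligible.
Childcare Subsidy — service 505 days ≥ 3 months (≈90 days) ✓; rating 3 ≥ 2 ✓; age 35 ≥ 21 ✓; 16 hrs/wk < 24 ✗ → not eligible.
Mental Health Benefit — service 505 days < 18 months (≈540 days) ✗ → not eligible.
Adoption Assistance — status part-time ✓; service 505 days ≥ 3 months (≈90 days) ✓; rating 3 ≥ 2 ✓; site Tampa ✗ (not Pune, Cork, or Tulsa) → not eligible.
Internet Stipend — status part-time ✓; service 505 days ≥ 1 month (≈30 days) ✓; grade Band 5 ≥ Band 3 ✓ → eligible.
Employer Retirement Match — status part-time ✗ (requires full-time or seasonal) → not eligible.

Internet Stipend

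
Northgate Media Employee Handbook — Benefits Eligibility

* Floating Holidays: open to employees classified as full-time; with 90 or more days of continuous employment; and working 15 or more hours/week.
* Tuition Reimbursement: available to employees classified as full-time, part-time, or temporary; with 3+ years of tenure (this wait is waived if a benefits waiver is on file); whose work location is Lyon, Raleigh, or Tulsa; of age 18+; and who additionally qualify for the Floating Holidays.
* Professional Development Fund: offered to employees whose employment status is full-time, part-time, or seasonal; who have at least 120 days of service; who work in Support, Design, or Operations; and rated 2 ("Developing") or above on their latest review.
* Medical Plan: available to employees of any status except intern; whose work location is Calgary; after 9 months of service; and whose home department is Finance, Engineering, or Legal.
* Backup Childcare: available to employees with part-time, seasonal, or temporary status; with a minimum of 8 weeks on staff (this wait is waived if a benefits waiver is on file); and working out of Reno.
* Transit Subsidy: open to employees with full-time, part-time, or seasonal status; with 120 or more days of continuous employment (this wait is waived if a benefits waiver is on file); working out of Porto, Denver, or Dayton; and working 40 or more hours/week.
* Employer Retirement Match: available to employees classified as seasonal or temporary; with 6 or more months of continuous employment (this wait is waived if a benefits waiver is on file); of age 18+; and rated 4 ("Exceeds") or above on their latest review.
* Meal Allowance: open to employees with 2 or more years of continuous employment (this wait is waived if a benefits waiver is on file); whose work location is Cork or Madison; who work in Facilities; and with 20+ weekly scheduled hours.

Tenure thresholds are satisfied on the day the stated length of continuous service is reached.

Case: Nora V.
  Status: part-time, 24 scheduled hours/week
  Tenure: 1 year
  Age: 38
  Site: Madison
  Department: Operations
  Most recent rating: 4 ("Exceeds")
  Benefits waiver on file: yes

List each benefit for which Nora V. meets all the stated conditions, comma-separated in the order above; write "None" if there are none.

Professional Development Fund

Floating Holidays — status part-time ✗ (requires full-time) → not eligible.
Tuition Reimbursement — status part-time ✓; benefits waiver on file ✓; site Madison ✗ (not Lyon, Raleigh, or Tulsa) → not eligible.
Professional Development Fund — status part-time ✓; service 1 year ≥ 120 days ✓; dept Operations ✓; rating 4 ≥ 2 ✓ → eligible.
Medical Plan — status part-time ✓ (not excluded); site Madison ✗ (not Calgary) → not eligible.
Backup Childcare — status part-time ✓; benefits waiver on file ✓; site Madison ✗ (not Reno) → not eligible.
Transit Subsidy — status part-time ✓; benefits waiver on file ✓; site Madison ✗ (not Porto, Denver, or Dayton) → not eligible.
Employer Retirement Match — status part-time ✗ (requires seasonal or temporary) → not eligible.
Meal Allowance — benefits waiver on file ✓; site Madison ✓; dept Operations ✗ → not eligible.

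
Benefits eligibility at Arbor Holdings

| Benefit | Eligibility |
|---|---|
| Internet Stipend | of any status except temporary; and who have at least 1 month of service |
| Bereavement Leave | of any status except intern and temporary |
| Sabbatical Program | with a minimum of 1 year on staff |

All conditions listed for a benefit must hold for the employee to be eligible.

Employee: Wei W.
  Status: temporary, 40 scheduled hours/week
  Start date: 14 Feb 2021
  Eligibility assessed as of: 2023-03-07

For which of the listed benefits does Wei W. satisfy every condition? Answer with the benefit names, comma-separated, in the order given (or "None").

Sabbatical Program

Service from 14 Feb 2021 to 2023-03-07: 751 days.
Internet Stipend — status temporary ✗ (excluded) → not eligible.
Bereavement Leave — status temporary ✗ (excluded) → not eligible.
Sabbatical Program — service 751 days ≥ 1 year (≈365 days) ✓ → eligible.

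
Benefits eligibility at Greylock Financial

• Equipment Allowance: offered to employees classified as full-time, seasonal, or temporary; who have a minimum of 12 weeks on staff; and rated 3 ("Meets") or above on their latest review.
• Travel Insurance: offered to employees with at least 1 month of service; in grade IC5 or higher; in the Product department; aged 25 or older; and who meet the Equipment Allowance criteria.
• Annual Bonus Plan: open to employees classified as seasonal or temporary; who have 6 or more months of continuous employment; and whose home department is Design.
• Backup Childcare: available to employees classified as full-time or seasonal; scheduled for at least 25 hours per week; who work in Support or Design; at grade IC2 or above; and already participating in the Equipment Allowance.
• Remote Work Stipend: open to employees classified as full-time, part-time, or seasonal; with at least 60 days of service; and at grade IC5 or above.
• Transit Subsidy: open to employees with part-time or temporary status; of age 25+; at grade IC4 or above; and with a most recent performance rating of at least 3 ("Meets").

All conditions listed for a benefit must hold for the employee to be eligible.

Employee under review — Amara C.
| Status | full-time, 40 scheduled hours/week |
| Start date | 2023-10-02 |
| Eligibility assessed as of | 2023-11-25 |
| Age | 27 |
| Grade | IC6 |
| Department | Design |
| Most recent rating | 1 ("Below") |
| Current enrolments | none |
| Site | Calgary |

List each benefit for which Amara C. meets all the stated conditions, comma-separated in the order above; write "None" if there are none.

Service from 2023-10-02 to 2023-11-25: 54 days.
Equipment Allowance — status full-time ✓; service 54 days < 12 weeks (≈84 days) ✗ → not eligible.
Travel Insurance — service 54 days ≥ 1 month (≈30 days) ✓; grade IC6 ≥ IC5 ✓; dept Design ✗ → not eligible.
Annual Bonus Plan — status full-time ✗ (requires seasonal or temporary) → not eligible.
Backup Childcare — status full-time ✓; 40 hrs/wk ≥ 25 ✓; dept Design ✓; grade IC6 ≥ IC2 ✓; not enrolled in Equipment Allowance ✗ → not eligible.
Remote Work Stipend — status full-time ✓; service 54 days < 60 days ✗ → not eligible.
Transit Subsidy — status full-time ✗ (requires part-time or temporary) → not eligible.

None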